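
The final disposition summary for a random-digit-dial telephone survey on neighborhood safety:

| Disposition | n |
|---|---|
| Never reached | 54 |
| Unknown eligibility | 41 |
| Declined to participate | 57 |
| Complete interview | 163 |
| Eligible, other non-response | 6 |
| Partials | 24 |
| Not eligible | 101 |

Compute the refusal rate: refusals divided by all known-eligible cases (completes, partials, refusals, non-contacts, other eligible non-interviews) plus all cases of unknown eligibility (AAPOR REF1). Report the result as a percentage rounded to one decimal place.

16.5%

Num → 57
Denom → 163 + 24 + 57 + 54 + 6 + 41 = 345
REF1 = 57 / 345 = 0.1652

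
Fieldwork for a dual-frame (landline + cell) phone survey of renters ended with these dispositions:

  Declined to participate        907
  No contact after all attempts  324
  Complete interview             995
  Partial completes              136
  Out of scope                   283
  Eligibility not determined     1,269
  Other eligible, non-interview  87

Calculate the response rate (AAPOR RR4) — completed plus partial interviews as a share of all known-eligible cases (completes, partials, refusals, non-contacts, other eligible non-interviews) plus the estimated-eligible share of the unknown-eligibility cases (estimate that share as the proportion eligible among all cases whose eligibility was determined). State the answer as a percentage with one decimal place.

Numerator = 995 + 136 = 1131
Eligible (known) = 995 + 136 + 907 + 324 + 87 = 2449
e = 2449 / (2449 + 283) = 2449 / 2732 = 0.8964
Eligible share of unknowns = 0.8964 × 1269 = 1137.53
Denom = 2449 + 1137.53 = 3586.53
RR4 = 1131 / 3586.53 = 0.3153

31.5%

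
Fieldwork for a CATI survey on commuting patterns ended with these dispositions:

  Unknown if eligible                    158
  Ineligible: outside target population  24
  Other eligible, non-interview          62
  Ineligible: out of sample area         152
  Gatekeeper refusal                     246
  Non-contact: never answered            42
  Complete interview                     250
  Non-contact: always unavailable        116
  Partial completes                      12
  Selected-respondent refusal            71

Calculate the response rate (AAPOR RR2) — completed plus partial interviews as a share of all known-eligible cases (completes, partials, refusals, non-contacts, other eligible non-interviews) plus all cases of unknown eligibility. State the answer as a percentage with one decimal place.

27.4%

Declined to participate = 246 + 71 = 317
Never reached = 42 + 116 = 158
Ineligible = 24 + 152 = 176
Numerator → 250 + 12 = 262
Base → 250 + 12 + 317 + 158 + 62 + 158 = 957
RR2 = 262 / 957 = 0.2738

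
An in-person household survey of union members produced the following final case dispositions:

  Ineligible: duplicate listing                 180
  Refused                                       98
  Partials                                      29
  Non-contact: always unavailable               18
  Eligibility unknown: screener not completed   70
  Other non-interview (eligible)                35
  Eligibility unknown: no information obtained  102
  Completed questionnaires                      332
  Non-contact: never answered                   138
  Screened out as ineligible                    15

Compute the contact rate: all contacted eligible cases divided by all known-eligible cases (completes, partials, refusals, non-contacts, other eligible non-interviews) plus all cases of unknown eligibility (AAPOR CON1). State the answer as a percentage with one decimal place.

No contact after all attempts = 138 + 18 = 156
Unknown eligibility = 70 + 102 = 172
Not eligible = 15 + 180 = 195
Num = 332 + 29 + 98 + 35 = 494
Base = 332 + 29 + 98 + 156 + 35 + 172 = 822
CON1 = 494 / 822 = 0.6010

60.1%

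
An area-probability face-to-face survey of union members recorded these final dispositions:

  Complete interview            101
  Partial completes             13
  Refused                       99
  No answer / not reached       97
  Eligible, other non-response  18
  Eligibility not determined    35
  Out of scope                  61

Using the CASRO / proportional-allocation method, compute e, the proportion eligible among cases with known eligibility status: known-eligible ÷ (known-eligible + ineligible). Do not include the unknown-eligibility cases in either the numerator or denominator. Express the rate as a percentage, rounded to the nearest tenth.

84.3%

Determined eligible = 101 + 13 + 99 + 97 + 18 = 328
e = 328 / (328 + 61) = 328 / 389 = 0.8432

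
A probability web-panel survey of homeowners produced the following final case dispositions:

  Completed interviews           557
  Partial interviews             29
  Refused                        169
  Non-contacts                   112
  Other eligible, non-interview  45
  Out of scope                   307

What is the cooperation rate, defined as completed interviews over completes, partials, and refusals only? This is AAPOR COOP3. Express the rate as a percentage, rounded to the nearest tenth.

73.8%

Num → 557
Denom → 557 + 29 + 169 = 755
COOP3 = 557 / 755 = 0.7377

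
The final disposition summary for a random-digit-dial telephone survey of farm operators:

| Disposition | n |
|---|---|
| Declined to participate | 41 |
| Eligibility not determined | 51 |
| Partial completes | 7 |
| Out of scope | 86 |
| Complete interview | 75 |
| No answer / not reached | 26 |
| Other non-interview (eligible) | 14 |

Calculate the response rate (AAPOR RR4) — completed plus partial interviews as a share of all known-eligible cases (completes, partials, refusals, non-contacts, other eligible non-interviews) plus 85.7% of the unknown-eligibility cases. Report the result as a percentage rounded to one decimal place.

Numerator = 75 + 7 = 82
Known eligible = 75 + 7 + 41 + 26 + 14 = 163
e × U = 0.8570 × 51 = 43.71
Denominator = 163 + 43.71 = 206.71
RR4 = 82 / 206.71 = 0.3967

39.7%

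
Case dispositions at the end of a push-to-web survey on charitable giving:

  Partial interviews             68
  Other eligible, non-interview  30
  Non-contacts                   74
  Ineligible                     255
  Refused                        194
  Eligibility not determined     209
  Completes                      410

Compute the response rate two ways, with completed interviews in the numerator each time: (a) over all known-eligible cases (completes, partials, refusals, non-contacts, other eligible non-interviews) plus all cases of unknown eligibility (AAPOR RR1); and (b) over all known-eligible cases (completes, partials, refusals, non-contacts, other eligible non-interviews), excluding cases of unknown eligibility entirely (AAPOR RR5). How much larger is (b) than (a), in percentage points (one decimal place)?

Top → 410
Denom → 410 + 68 + 194 + 74 + 30 + 209 = 985
RR1 = 410 / 985 = 0.4162
Denom → 410 + 68 + 194 + 74 + 30 = 776
RR5 = 410 / 776 = 0.5284
Difference = 52.84 − 41.62 = 11.22 percentage points

11.2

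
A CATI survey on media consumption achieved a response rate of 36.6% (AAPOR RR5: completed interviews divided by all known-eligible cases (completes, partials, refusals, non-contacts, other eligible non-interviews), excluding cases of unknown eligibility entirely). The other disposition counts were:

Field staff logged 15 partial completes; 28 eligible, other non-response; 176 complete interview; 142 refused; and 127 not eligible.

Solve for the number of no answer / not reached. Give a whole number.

120

RR5 = 176 / D = 0.366
D = 176 / 0.366 = 480.9
Other denominator terms total 361
no answer / not reached = 480.9 − 361 ≈ 120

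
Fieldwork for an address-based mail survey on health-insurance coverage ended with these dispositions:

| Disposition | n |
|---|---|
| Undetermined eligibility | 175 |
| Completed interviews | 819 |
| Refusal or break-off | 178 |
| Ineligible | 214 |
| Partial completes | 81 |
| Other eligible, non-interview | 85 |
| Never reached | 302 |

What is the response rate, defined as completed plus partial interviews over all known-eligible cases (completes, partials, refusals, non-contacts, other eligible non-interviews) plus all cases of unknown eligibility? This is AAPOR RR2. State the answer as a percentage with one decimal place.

54.9%

Num = 819 + 81 = 900
Base = 819 + 81 + 178 + 302 + 85 + 175 = 1640
RR2 = 900 / 1640 = 0.5488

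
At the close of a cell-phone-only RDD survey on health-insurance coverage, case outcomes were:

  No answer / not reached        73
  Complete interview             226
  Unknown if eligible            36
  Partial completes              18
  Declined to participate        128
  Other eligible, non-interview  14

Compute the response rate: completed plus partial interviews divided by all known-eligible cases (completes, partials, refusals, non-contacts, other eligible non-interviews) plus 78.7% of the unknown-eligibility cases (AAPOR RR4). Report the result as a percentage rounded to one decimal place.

50.1%

Top → 226 + 18 = 244
Eligible (known) → 226 + 18 + 128 + 73 + 14 = 459
Eligible share of unknowns → 0.7870 × 36 = 28.33
Base → 459 + 28.33 = 487.33
RR4 = 244 / 487.33 = 0.5007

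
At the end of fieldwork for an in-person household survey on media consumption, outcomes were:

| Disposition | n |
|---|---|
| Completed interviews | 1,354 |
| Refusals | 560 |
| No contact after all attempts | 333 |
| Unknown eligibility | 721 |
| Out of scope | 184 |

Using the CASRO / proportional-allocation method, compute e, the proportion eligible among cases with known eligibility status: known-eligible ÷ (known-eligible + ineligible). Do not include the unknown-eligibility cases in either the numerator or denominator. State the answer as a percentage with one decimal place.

92.4%

Eligible (known) → 1354 + 560 + 333 = 2247
e = 2247 / (2247 + 184) = 2247 / 2431 = 0.9243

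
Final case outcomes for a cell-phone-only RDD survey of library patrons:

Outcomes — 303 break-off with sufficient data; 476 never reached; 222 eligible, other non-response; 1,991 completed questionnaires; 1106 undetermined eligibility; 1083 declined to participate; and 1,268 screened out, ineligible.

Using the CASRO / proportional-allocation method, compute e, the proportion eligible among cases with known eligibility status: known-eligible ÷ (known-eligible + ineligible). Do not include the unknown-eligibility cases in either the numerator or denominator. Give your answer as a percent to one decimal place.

Eligible (known): 1991 + 303 + 1083 + 476 + 222 = 4075
e = 4075 / (4075 + 1268) = 4075 / 5343 = 0.7627

76.3%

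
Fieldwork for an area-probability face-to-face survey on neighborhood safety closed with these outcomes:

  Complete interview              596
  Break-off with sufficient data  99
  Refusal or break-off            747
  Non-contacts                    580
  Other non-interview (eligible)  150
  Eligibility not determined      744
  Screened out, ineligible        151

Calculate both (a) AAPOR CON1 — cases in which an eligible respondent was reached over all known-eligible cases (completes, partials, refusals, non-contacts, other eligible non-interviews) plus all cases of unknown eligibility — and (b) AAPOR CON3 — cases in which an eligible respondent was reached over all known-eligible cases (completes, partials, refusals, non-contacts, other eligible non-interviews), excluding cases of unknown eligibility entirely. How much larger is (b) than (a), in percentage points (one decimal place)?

18.7

Num → 596 + 99 + 747 + 150 = 1592
Denominator → 596 + 99 + 747 + 580 + 150 + 744 = 2916
CON1 = 1592 / 2916 = 0.5460
Denominator → 596 + 99 + 747 + 580 + 150 = 2172
CON3 = 1592 / 2172 = 0.7330
Difference = 73.30 − 54.60 = 18.70 percentage points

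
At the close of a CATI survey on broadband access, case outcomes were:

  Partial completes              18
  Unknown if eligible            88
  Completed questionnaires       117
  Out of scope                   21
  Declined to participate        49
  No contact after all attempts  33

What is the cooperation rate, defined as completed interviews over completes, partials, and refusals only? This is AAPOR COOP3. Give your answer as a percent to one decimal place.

Top = 117
Denominator = 117 + 18 + 49 = 184
COOP3 = 117 / 184 = 0.6359

63.6%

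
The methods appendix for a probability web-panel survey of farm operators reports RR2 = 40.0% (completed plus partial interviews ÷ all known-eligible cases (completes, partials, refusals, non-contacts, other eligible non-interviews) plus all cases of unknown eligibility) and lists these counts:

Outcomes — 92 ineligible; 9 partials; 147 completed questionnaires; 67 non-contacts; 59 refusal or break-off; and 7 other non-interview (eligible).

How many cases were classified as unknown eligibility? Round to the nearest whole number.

Numerator: 147 + 9 = 156
RR2 = 156 / D = 0.400
D = 156 / 0.400 = 390.0
Remaining denominator categories sum to 289
unknown eligibility = 390.0 − 289 ≈ 101

101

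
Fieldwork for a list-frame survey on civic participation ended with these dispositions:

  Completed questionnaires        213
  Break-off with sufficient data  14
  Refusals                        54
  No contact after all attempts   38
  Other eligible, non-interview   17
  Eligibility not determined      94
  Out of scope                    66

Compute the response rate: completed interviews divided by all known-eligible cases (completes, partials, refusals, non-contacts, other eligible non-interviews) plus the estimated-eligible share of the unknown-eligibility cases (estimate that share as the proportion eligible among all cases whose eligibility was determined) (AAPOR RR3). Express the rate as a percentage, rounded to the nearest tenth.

Numerator = 213
Eligible (known) = 213 + 14 + 54 + 38 + 17 = 336
e = 336 / (336 + 66) = 336 / 402 = 0.8358
Eligible share of unknowns = 0.8358 × 94 = 78.57
Denom = 336 + 78.57 = 414.57
RR3 = 213 / 414.57 = 0.5138

51.4%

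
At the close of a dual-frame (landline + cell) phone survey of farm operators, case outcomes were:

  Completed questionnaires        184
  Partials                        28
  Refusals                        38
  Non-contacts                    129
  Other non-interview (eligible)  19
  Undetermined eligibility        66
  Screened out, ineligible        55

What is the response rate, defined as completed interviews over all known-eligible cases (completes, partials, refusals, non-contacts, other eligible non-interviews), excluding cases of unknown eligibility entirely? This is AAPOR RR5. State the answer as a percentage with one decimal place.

Top → 184
Denominator → 184 + 28 + 38 + 129 + 19 = 398
RR5 = 184 / 398 = 0.4623

46.2%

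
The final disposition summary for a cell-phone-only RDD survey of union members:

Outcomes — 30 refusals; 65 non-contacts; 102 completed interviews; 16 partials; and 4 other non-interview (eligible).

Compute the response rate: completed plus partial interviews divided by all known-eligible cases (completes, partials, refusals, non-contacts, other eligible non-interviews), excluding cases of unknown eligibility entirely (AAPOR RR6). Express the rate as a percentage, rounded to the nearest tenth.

Numerator = 102 + 16 = 118
Base = 102 + 16 + 30 + 65 + 4 = 217
RR6 = 118 / 217 = 0.5438

54.4%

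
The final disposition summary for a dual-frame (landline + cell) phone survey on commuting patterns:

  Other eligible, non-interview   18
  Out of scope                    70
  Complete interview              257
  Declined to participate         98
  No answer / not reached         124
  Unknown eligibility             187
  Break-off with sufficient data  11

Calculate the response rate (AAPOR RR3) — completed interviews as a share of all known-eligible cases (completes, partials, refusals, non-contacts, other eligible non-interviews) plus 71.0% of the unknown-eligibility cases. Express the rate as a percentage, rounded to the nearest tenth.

Top → 257
Eligible (known) → 257 + 11 + 98 + 124 + 18 = 508
e × U → 0.7100 × 187 = 132.77
Denominator → 508 + 132.77 = 640.77
RR3 = 257 / 640.77 = 0.4011

40.1%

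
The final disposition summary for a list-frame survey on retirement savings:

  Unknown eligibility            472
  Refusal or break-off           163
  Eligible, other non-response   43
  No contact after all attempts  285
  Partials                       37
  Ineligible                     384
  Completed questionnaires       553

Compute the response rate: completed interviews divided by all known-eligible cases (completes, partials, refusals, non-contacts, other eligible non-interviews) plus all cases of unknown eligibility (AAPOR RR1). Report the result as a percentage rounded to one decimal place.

Top: 553
Denominator: 553 + 37 + 163 + 285 + 43 + 472 = 1553
RR1 = 553 / 1553 = 0.3561

35.6%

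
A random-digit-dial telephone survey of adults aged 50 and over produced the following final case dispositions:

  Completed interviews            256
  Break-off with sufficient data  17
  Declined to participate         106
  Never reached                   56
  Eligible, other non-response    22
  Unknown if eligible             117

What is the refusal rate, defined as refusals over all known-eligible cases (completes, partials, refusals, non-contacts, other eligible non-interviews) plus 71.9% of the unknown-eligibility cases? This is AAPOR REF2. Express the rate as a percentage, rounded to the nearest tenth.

19.6%

Num: 106
Determined eligible: 256 + 17 + 106 + 56 + 22 = 457
Eligible share of unknowns: 0.7190 × 117 = 84.12
Base: 457 + 84.12 = 541.12
REF2 = 106 / 541.12 = 0.1959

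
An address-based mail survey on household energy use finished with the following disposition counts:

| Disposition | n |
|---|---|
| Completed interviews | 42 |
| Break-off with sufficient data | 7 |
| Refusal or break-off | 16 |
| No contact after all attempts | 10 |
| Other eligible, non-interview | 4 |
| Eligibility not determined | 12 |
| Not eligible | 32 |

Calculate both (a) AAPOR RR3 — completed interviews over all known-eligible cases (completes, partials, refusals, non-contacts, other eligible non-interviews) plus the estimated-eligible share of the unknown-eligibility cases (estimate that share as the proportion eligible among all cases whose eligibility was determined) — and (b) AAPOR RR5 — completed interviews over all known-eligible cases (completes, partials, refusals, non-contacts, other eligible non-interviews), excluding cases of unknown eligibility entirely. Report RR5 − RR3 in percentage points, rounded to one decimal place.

Numerator = 42
Eligible (known) = 42 + 7 + 16 + 10 + 4 = 79
e = 79 / (79 + 32) = 79 / 111 = 0.7117
Estimated eligible among unknowns = 0.7117 × 12 = 8.54
Denominator = 79 + 8.54 = 87.54
RR3 = 42 / 87.54 = 0.4798
Denominator = 42 + 7 + 16 + 10 + 4 = 79
RR5 = 42 / 79 = 0.5316
Difference = 53.16 − 47.98 = 5.18 percentage points

5.2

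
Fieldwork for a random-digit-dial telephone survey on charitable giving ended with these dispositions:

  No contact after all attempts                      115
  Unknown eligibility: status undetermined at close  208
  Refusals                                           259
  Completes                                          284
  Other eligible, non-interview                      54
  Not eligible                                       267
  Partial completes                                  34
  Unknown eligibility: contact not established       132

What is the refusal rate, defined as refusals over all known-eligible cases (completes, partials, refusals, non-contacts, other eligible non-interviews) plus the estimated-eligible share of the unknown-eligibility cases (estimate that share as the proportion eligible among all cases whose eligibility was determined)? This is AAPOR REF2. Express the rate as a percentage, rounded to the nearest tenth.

26.0%

Undetermined eligibility = 132 + 208 = 340
Top → 259
Eligible (known) → 284 + 34 + 259 + 115 + 54 = 746
e = 746 / (746 + 267) = 746 / 1013 = 0.7364
Eligible share of unknowns → 0.7364 × 340 = 250.38
Denominator → 746 + 250.38 = 996.38
REF2 = 259 / 996.38 = 0.2599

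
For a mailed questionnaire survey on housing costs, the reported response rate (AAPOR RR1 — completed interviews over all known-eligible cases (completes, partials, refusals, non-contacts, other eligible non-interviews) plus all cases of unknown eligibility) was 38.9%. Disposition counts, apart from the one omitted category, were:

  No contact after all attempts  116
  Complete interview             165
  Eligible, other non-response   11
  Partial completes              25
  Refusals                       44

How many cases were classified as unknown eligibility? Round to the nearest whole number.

RR1 = 165 / D = 0.389
D = 165 / 0.389 = 424.2
Remaining denominator categories sum to 361
unknown eligibility = 424.2 − 361 ≈ 63

63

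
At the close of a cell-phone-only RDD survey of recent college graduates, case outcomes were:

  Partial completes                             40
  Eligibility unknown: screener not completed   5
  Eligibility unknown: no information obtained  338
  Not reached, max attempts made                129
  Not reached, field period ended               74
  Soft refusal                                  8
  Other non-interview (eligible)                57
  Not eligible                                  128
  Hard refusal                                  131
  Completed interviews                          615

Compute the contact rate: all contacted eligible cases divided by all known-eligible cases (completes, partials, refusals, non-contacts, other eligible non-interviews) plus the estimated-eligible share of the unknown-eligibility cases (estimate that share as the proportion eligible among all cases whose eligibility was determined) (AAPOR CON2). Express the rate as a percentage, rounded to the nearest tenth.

Refusals = 131 + 8 = 139
Never reached = 74 + 129 = 203
Undetermined eligibility = 5 + 338 = 343
Num: 615 + 40 + 139 + 57 = 851
Determined eligible: 615 + 40 + 139 + 203 + 57 = 1054
e = 1054 / (1054 + 128) = 1054 / 1182 = 0.8917
e × U: 0.8917 × 343 = 305.85
Base: 1054 + 305.85 = 1359.85
CON2 = 851 / 1359.85 = 0.6258

62.6%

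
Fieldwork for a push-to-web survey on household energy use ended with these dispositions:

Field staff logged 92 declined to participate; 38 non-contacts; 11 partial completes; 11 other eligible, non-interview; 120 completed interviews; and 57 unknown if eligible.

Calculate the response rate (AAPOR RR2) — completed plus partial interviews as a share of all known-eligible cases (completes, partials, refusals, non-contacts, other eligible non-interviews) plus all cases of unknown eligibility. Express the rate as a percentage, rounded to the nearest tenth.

39.8%

Top → 120 + 11 = 131
Denominator → 120 + 11 + 92 + 38 + 11 + 57 = 329
RR2 = 131 / 329 = 0.3982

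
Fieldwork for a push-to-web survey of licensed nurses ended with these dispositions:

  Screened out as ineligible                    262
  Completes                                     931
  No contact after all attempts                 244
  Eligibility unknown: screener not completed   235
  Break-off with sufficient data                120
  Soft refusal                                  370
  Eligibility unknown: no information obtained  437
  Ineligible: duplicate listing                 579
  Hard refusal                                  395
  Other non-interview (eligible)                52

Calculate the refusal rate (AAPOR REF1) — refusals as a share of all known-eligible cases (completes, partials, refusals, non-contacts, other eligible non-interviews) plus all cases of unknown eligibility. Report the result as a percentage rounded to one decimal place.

Refusal or break-off = 395 + 370 = 765
Unknown eligibility = 235 + 437 = 672
Ineligible = 262 + 579 = 841
Numerator = 765
Base = 931 + 120 + 765 + 244 + 52 + 672 = 2784
REF1 = 765 / 2784 = 0.2748

27.5%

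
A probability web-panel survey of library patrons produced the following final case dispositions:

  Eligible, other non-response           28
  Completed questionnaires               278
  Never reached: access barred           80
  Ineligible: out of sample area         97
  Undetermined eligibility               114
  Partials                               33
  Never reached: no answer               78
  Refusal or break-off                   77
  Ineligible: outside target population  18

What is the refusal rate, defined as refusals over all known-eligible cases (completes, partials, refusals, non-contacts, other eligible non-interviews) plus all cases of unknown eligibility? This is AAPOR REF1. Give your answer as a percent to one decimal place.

No answer / not reached = 78 + 80 = 158
Not eligible = 18 + 97 = 115
Num → 77
Base → 278 + 33 + 77 + 158 + 28 + 114 = 688
REF1 = 77 / 688 = 0.1119

11.2%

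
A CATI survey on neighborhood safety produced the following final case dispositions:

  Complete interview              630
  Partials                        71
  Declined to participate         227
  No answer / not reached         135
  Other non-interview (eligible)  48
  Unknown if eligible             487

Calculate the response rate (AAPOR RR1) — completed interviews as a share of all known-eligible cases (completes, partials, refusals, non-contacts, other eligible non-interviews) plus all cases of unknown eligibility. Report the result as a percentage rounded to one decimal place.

39.4%

Num → 630
Denominator → 630 + 71 + 227 + 135 + 48 + 487 = 1598
RR1 = 630 / 1598 = 0.3942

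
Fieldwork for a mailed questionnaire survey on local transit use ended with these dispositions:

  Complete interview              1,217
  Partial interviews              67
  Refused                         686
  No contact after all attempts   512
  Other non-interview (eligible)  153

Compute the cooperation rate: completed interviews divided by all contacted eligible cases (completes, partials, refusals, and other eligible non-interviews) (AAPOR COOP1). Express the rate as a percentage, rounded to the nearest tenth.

Num: 1217
Base: 1217 + 67 + 686 + 153 = 2123
COOP1 = 1217 / 2123 = 0.5732

57.3%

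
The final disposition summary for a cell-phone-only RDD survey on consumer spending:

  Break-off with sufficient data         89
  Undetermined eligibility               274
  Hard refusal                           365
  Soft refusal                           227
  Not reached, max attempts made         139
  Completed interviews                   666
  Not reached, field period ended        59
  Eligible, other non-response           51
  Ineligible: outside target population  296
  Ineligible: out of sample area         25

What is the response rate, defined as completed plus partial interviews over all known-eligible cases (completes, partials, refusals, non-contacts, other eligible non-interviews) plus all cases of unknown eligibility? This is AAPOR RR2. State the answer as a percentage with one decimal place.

Refused = 365 + 227 = 592
No answer / not reached = 59 + 139 = 198
Not eligible = 296 + 25 = 321
Num = 666 + 89 = 755
Denom = 666 + 89 + 592 + 198 + 51 + 274 = 1870
RR2 = 755 / 1870 = 0.4037

40.4%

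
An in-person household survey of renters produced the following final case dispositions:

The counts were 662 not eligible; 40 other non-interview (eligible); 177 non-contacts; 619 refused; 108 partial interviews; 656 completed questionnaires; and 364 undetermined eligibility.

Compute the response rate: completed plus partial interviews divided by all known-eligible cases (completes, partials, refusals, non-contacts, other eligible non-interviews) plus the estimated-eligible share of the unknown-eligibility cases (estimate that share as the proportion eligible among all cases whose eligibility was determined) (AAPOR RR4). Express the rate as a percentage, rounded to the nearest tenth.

Num → 656 + 108 = 764
Determined eligible → 656 + 108 + 619 + 177 + 40 = 1600
e = 1600 / (1600 + 662) = 1600 / 2262 = 0.7073
Eligible share of unknowns → 0.7073 × 364 = 257.46
Denominator → 1600 + 257.46 = 1857.46
RR4 = 764 / 1857.46 = 0.4113

41.1%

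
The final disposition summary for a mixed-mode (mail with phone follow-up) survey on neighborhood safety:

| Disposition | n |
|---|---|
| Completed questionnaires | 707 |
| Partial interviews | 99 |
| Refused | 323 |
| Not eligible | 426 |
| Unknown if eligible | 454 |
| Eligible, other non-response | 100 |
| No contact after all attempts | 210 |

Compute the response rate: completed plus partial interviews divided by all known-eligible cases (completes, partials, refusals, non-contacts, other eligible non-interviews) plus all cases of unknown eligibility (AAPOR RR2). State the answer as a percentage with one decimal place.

Numerator → 707 + 99 = 806
Denominator → 707 + 99 + 323 + 210 + 100 + 454 = 1893
RR2 = 806 / 1893 = 0.4258

42.6%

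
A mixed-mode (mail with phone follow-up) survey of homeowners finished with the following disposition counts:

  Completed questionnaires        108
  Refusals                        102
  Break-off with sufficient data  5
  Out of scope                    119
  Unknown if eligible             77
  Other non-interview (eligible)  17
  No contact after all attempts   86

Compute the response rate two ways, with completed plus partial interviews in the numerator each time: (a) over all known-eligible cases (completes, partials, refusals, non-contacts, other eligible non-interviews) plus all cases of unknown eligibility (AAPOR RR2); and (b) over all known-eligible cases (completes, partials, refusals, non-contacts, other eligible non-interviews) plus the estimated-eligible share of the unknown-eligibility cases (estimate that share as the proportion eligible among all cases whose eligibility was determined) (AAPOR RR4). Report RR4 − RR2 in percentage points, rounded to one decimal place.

1.6

Num = 108 + 5 = 113
Denominator = 108 + 5 + 102 + 86 + 17 + 77 = 395
RR2 = 113 / 395 = 0.2861
Determined eligible = 108 + 5 + 102 + 86 + 17 = 318
e = 318 / (318 + 119) = 318 / 437 = 0.7277
e × U = 0.7277 × 77 = 56.03
Denominator = 318 + 56.03 = 374.03
RR4 = 113 / 374.03 = 0.3021
Difference = 30.21 − 28.61 = 1.60 percentage points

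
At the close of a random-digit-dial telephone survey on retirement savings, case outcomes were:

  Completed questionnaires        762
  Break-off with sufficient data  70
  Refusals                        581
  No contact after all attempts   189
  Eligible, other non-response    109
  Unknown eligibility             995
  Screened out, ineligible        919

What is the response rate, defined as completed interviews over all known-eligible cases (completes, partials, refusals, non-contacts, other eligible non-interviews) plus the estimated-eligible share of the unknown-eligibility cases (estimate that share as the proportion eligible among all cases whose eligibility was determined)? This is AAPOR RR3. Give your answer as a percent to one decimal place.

32.3%

Num: 762
Determined eligible: 762 + 70 + 581 + 189 + 109 = 1711
e = 1711 / (1711 + 919) = 1711 / 2630 = 0.6506
e × U: 0.6506 × 995 = 647.35
Base: 1711 + 647.35 = 2358.35
RR3 = 762 / 2358.35 = 0.3231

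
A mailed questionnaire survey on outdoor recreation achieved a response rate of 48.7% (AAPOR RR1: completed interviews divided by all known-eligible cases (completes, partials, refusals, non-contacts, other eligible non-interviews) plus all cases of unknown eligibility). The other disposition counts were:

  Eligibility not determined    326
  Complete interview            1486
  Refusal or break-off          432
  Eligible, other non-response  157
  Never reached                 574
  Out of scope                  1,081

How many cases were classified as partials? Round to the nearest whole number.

76

RR1 = 1486 / D = 0.487
D = 1486 / 0.487 = 3051.3
Rest of base = 2975
partials = 3051.3 − 2975 ≈ 76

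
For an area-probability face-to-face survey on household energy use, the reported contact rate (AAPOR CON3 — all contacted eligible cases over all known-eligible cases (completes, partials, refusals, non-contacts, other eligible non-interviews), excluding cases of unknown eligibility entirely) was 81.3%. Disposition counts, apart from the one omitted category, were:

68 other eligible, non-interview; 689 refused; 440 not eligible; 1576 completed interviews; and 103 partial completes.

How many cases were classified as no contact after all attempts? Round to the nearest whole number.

Numerator = 1576 + 103 + 689 + 68 = 2436
CON3 = 2436 / D = 0.813
D = 2436 / 0.813 = 2996.3
Other denominator terms total 2436
no contact after all attempts = 2996.3 − 2436 ≈ 560

560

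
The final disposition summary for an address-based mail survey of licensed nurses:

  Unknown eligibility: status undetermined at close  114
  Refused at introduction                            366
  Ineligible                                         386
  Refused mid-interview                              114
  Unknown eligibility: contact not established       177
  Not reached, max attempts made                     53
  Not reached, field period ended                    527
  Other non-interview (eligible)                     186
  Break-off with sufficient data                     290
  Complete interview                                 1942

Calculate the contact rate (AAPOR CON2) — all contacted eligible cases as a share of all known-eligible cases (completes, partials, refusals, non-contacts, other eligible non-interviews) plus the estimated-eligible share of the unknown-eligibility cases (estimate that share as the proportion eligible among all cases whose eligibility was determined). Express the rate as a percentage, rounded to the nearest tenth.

Refusal or break-off = 366 + 114 = 480
Never reached = 527 + 53 = 580
Eligibility not determined = 177 + 114 = 291
Num = 1942 + 290 + 480 + 186 = 2898
Known eligible = 1942 + 290 + 480 + 580 + 186 = 3478
e = 3478 / (3478 + 386) = 3478 / 3864 = 0.9001
Estimated eligible among unknowns = 0.9001 × 291 = 261.93
Denominator = 3478 + 261.93 = 3739.93
CON2 = 2898 / 3739.93 = 0.7749

77.5%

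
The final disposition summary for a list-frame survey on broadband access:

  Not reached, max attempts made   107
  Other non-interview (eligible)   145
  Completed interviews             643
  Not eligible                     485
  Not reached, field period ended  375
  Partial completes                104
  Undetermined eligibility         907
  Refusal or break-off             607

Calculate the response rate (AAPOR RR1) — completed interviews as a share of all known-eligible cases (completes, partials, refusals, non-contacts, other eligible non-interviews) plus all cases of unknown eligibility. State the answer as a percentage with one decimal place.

22.3%

Non-contacts = 375 + 107 = 482
Top: 643
Base: 643 + 104 + 607 + 482 + 145 + 907 = 2888
RR1 = 643 / 2888 = 0.2226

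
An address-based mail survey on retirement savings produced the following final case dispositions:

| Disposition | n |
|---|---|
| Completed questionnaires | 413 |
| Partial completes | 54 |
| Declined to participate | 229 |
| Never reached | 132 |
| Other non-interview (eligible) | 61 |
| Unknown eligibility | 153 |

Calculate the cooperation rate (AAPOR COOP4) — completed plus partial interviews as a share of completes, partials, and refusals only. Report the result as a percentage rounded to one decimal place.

Num: 413 + 54 = 467
Denominator: 413 + 54 + 229 = 696
COOP4 = 467 / 696 = 0.6710

67.1%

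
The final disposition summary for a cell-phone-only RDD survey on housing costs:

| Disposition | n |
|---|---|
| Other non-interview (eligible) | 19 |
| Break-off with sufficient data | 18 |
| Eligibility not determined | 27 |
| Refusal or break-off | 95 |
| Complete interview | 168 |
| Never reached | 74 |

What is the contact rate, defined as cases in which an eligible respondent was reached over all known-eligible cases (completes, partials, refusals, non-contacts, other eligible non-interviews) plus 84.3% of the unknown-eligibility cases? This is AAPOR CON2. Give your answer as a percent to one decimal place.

Num → 168 + 18 + 95 + 19 = 300
Known eligible → 168 + 18 + 95 + 74 + 19 = 374
Estimated eligible among unknowns → 0.8430 × 27 = 22.76
Denominator → 374 + 22.76 = 396.76
CON2 = 300 / 396.76 = 0.7561

75.6%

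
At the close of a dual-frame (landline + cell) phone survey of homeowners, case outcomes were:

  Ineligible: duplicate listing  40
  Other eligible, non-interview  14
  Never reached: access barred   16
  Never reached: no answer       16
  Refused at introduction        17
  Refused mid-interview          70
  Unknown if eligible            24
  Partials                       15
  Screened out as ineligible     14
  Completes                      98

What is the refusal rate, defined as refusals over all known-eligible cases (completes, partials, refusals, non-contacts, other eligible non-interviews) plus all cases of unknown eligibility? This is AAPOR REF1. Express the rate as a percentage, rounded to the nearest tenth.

Declined to participate = 17 + 70 = 87
Non-contacts = 16 + 16 = 32
Out of scope = 14 + 40 = 54
Num: 87
Denominator: 98 + 15 + 87 + 32 + 14 + 24 = 270
REF1 = 87 / 270 = 0.3222

32.2%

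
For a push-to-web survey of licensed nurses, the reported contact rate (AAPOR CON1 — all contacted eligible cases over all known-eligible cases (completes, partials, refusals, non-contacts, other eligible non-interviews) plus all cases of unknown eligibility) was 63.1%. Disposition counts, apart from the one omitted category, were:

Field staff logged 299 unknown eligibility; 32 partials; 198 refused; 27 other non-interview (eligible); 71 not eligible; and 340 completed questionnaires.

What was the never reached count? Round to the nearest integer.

50

Numerator → 340 + 32 + 198 + 27 = 597
CON1 = 597 / D = 0.631
D = 597 / 0.631 = 946.1
Remaining denominator categories sum to 896
never reached = 946.1 − 896 ≈ 50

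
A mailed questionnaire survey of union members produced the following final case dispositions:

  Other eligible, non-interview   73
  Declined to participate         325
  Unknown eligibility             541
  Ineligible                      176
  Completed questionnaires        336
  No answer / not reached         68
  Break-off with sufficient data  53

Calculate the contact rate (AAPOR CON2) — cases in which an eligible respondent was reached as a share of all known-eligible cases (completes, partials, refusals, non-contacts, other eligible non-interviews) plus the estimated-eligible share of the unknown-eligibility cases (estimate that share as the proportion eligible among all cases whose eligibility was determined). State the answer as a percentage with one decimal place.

60.4%

Num: 336 + 53 + 325 + 73 = 787
Eligible (known): 336 + 53 + 325 + 68 + 73 = 855
e = 855 / (855 + 176) = 855 / 1031 = 0.8293
e × U: 0.8293 × 541 = 448.65
Denom: 855 + 448.65 = 1303.65
CON2 = 787 / 1303.65 = 0.6037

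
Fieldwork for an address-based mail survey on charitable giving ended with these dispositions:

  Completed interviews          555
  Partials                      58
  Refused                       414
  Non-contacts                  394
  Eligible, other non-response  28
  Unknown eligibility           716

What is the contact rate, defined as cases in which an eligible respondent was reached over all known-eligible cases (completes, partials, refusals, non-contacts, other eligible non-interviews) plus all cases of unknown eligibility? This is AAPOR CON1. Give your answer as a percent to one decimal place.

48.7%

Top: 555 + 58 + 414 + 28 = 1055
Base: 555 + 58 + 414 + 394 + 28 + 716 = 2165
CON1 = 1055 / 2165 = 0.4873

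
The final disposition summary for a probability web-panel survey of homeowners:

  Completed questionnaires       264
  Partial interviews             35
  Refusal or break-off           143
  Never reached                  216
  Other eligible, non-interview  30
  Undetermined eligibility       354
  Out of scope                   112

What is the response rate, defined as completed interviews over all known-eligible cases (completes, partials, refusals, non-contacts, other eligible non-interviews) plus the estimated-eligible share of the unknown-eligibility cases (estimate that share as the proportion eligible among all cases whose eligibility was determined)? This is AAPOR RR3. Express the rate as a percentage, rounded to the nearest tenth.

26.6%

Numerator = 264
Eligible (known) = 264 + 35 + 143 + 216 + 30 = 688
e = 688 / (688 + 112) = 688 / 800 = 0.8600
e × U = 0.8600 × 354 = 304.44
Base = 688 + 304.44 = 992.44
RR3 = 264 / 992.44 = 0.2660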